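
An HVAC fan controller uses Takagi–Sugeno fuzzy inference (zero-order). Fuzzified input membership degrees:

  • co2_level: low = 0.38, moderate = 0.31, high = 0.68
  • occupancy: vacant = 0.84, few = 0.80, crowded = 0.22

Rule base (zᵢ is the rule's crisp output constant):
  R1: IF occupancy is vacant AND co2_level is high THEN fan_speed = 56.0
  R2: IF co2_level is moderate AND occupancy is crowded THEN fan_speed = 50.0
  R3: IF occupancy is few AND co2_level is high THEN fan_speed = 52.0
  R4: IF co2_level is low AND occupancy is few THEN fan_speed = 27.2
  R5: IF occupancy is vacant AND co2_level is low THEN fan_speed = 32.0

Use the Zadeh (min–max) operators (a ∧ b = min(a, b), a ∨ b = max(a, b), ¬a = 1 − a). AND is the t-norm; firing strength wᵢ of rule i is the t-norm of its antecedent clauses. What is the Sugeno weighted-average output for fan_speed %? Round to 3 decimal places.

45.699

R1 (z=56.0): vacant=0.84, high=0.68; AND[min(a, b)] → w = 0.68
R2 (z=50.0): moderate=0.31, crowded=0.22; AND[min(a, b)] → w = 0.22
R3 (z=52.0): few=0.80, high=0.68; AND[min(a, b)] → w = 0.68
R4 (z=27.2): low=0.38, few=0.80; AND[min(a, b)] → w = 0.38
R5 (z=32.0): vacant=0.84, low=0.38; AND[min(a, b)] → w = 0.38
Weighted average = (0.68·56.0 + 0.22·50.0 + 0.68·52.0 + 0.38·27.2 + 0.38·32.0) / (0.68 + 0.22 + 0.68 + 0.38 + 0.38)
  = 106.9360 / 2.3400 = 45.699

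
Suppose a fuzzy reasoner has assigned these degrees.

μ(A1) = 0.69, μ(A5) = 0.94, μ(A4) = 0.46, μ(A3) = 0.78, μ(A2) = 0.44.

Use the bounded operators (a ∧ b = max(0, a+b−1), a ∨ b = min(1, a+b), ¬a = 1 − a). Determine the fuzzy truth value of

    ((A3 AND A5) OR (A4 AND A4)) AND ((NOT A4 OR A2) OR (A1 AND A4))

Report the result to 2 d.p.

A3 AND A5 = max(0, a+b−1) on (0.78, 0.94) = 0.72
A4 AND A4 = max(0, a+b−1) on (0.46, 0.46) = 0.00
(A3 AND A5) OR (A4 AND A4) = min(1, a+b) on (0.72, 0.00) = 0.72
NOT A4 = 1 − 0.46 = 0.54
NOT A4 OR A2 = min(1, a+b) on (0.54, 0.44) = 0.98
A1 AND A4 = max(0, a+b−1) on (0.69, 0.46) = 0.15
(NOT A4 OR A2) OR (A1 AND A4) = min(1, a+b) on (0.98, 0.15) = 1.00
((A3 AND A5) OR (A4 AND A4)) AND ((NOT A4 OR A2) OR (A1 AND A4)) = max(0, a+b−1) on (0.72, 1.00) = 0.72

0.72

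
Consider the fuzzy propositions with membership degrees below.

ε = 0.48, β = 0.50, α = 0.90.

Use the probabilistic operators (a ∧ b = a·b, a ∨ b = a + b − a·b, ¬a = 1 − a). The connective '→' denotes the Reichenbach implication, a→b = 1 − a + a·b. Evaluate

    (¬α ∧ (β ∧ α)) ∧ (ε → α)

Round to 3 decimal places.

0.043

¬α = 1 − 0.9000 = 0.1000
β ∧ α = a·b on (0.5000, 0.9000) = 0.4500
¬α ∧ (β ∧ α) = a·b on (0.1000, 0.4500) = 0.0450
ε → α  [Reichenbach: 1 − a + a·b] with a=0.4800, b=0.9000 → 0.9520
(¬α ∧ (β ∧ α)) ∧ (ε → α) = a·b on (0.0450, 0.9520) = 0.0428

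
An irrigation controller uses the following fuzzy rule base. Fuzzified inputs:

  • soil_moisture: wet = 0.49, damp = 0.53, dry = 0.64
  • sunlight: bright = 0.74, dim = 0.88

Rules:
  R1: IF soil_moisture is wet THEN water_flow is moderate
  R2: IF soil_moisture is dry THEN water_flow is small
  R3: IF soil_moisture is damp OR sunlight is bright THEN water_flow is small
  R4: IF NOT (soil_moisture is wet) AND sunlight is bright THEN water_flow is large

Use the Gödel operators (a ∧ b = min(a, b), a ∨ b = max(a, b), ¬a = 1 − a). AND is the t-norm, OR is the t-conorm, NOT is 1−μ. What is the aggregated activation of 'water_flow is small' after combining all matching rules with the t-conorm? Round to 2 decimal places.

0.74

R1: wet=0.49 → w = 0.49
R2: dry=0.64 → w = 0.64
R3: damp=0.53, bright=0.74; OR[max(a, b)] → w = 0.74
R4: ¬wet=1−0.49=0.51, bright=0.74; AND[min(a, b)] → w = 0.51
Rules with consequent 'small': {R2, R3} → strengths 0.64, 0.74
Aggregate via t-conorm [max(a, b)]: 0.74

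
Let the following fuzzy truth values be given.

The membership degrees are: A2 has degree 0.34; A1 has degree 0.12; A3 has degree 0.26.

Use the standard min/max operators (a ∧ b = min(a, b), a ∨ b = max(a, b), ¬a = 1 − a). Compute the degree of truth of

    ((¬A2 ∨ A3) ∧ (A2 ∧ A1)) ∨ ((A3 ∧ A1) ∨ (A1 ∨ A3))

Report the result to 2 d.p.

0.26

¬A2 = 1 − 0.34 = 0.66
¬A2 ∨ A3 = max(a, b) on (0.66, 0.26) = 0.66
A2 ∧ A1 = min(a, b) on (0.34, 0.12) = 0.12
(¬A2 ∨ A3) ∧ (A2 ∧ A1) = min(a, b) on (0.66, 0.12) = 0.12
A3 ∧ A1 = min(a, b) on (0.26, 0.12) = 0.12
A1 ∨ A3 = max(a, b) on (0.12, 0.26) = 0.26
(A3 ∧ A1) ∨ (A1 ∨ A3) = max(a, b) on (0.12, 0.26) = 0.26
((¬A2 ∨ A3) ∧ (A2 ∧ A1)) ∨ ((A3 ∧ A1) ∨ (A1 ∨ A3)) = max(a, b) on (0.12, 0.26) = 0.26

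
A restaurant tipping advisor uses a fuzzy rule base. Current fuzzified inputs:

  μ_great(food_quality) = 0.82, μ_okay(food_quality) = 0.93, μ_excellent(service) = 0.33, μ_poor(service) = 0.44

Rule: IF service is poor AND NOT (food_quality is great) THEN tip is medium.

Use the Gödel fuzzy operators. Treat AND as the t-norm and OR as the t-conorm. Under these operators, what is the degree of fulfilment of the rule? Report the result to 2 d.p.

firing strength: poor=0.44, ¬great=1−0.82=0.18; AND[min(a, b)] → w = 0.18

0.18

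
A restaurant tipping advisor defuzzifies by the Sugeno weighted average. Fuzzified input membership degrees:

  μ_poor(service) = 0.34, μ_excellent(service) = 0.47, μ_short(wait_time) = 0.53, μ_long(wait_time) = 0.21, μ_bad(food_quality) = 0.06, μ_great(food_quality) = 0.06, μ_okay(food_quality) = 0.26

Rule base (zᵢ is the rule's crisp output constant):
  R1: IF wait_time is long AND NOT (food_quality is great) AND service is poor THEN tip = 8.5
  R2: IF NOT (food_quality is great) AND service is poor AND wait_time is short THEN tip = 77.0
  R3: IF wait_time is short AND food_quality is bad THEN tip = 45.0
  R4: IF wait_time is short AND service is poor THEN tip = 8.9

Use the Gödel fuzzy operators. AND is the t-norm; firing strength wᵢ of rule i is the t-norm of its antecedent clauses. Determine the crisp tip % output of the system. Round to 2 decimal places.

R1 (z=8.5): long=0.21, ¬great=1−0.06=0.94, poor=0.34; AND[min(a, b)] → w = 0.21
R2 (z=77.0): ¬great=1−0.06=0.94, poor=0.34, short=0.53; AND[min(a, b)] → w = 0.34
R3 (z=45.0): short=0.53, bad=0.06; AND[min(a, b)] → w = 0.06
R4 (z=8.9): short=0.53, poor=0.34; AND[min(a, b)] → w = 0.34
Weighted average = (0.21·8.5 + 0.34·77.0 + 0.06·45.0 + 0.34·8.9) / (0.21 + 0.34 + 0.06 + 0.34)
  = 33.6910 / 0.9500 = 35.46

35.46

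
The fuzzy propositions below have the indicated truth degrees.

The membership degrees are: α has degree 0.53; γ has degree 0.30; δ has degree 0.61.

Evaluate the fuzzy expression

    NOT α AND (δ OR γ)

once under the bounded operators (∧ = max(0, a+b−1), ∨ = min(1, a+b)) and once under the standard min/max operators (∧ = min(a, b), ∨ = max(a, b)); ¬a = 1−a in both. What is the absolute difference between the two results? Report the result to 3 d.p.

0.090

Under bounded:
  NOT α = 1 − 0.53 = 0.47
  δ OR γ = min(1, a+b) on (0.61, 0.30) = 0.91
  NOT α AND (δ OR γ) = max(0, a+b−1) on (0.47, 0.91) = 0.38
  → value = 0.3800
Under standard min/max:
  NOT α = 1 − 0.53 = 0.47
  δ OR γ = max(a, b) on (0.61, 0.30) = 0.61
  NOT α AND (δ OR γ) = min(a, b) on (0.47, 0.61) = 0.47
  → value = 0.4700
|0.3800 − 0.4700| = 0.090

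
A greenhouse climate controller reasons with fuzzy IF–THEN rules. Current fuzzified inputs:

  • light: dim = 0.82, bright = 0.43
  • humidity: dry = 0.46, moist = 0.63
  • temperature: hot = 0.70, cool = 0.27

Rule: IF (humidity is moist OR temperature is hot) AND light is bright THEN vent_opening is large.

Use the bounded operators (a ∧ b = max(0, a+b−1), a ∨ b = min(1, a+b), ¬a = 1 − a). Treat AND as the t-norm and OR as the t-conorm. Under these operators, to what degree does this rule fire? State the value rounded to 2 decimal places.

firing strength: (moist=0.63 OR hot=0.70) = 1.00; AND[max(0, a+b−1)] with bright=0.43 → w = 0.43

0.43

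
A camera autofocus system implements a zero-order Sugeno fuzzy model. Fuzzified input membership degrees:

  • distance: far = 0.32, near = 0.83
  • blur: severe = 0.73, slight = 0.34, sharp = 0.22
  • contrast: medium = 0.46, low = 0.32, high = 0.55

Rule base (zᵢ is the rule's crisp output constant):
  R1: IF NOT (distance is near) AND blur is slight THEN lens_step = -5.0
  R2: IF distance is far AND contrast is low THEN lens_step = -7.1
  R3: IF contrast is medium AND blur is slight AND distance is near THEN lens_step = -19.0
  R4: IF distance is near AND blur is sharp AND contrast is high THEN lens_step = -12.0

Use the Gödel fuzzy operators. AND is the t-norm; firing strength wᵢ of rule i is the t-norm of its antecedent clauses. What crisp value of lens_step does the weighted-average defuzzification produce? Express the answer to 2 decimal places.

R1 (z=-5.0): ¬near=1−0.83=0.17, slight=0.34; AND[min(a, b)] → w = 0.17
R2 (z=-7.1): far=0.32, low=0.32; AND[min(a, b)] → w = 0.32
R3 (z=-19.0): medium=0.46, slight=0.34, near=0.83; AND[min(a, b)] → w = 0.34
R4 (z=-12.0): near=0.83, sharp=0.22, high=0.55; AND[min(a, b)] → w = 0.22
Weighted average = (0.17·-5.0 + 0.32·-7.1 + 0.34·-19.0 + 0.22·-12.0) / (0.17 + 0.32 + 0.34 + 0.22)
  = -12.2220 / 1.0500 = -11.64

-11.64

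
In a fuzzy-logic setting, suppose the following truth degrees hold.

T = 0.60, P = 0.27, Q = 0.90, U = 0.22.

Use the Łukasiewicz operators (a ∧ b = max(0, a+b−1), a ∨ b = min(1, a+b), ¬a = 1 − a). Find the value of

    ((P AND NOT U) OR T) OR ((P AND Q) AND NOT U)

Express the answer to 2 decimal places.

0.65

NOT U = 1 − 0.22 = 0.78
P AND NOT U = max(0, a+b−1) on (0.27, 0.78) = 0.05
(P AND NOT U) OR T = min(1, a+b) on (0.05, 0.60) = 0.65
P AND Q = max(0, a+b−1) on (0.27, 0.90) = 0.17
NOT U = 1 − 0.22 = 0.78
(P AND Q) AND NOT U = max(0, a+b−1) on (0.17, 0.78) = 0.00
((P AND NOT U) OR T) OR ((P AND Q) AND NOT U) = min(1, a+b) on (0.65, 0.00) = 0.65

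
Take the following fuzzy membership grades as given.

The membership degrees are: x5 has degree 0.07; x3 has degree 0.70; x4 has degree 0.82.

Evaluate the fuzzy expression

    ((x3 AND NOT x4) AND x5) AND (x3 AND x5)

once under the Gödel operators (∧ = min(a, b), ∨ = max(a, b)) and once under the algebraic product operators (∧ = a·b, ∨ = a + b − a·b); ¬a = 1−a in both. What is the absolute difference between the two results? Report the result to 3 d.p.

0.070

Under Gödel:
  NOT x4 = 1 − 0.82 = 0.18
  x3 AND NOT x4 = min(a, b) on (0.70, 0.18) = 0.18
  (x3 AND NOT x4) AND x5 = min(a, b) on (0.18, 0.07) = 0.07
  x3 AND x5 = min(a, b) on (0.70, 0.07) = 0.07
  ((x3 AND NOT x4) AND x5) AND (x3 AND x5) = min(a, b) on (0.07, 0.07) = 0.07
  → value = 0.0700
Under algebraic product:
  NOT x4 = 1 − 0.8200 = 0.1800
  x3 AND NOT x4 = a·b on (0.7000, 0.1800) = 0.1260
  (x3 AND NOT x4) AND x5 = a·b on (0.1260, 0.0700) = 0.0088
  x3 AND x5 = a·b on (0.7000, 0.0700) = 0.0490
  ((x3 AND NOT x4) AND x5) AND (x3 AND x5) = a·b on (0.0088, 0.0490) = 0.0004
  → value = 0.0004
|0.0700 − 0.0004| = 0.070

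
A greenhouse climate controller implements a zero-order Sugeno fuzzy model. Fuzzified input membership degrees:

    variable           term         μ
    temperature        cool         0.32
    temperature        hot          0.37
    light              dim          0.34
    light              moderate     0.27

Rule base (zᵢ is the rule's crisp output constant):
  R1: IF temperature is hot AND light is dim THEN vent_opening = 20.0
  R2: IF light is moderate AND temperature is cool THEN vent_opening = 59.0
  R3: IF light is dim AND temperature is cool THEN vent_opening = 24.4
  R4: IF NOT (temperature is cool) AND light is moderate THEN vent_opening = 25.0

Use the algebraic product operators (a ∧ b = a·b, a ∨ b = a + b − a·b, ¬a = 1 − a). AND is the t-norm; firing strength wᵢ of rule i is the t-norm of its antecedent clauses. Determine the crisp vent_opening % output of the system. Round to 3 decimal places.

29.446

R1 (z=20.0): hot=0.37, dim=0.34; AND[a·b] → w = 0.1258
R2 (z=59.0): moderate=0.27, cool=0.32; AND[a·b] → w = 0.0864
R3 (z=24.4): dim=0.34, cool=0.32; AND[a·b] → w = 0.1088
R4 (z=25.0): ¬cool=1−0.32=0.68, moderate=0.27; AND[a·b] → w = 0.1836
Weighted average = (0.1258·20.0 + 0.0864·59.0 + 0.1088·24.4 + 0.1836·25.0) / (0.1258 + 0.0864 + 0.1088 + 0.1836)
  = 14.8583 / 0.5046 = 29.446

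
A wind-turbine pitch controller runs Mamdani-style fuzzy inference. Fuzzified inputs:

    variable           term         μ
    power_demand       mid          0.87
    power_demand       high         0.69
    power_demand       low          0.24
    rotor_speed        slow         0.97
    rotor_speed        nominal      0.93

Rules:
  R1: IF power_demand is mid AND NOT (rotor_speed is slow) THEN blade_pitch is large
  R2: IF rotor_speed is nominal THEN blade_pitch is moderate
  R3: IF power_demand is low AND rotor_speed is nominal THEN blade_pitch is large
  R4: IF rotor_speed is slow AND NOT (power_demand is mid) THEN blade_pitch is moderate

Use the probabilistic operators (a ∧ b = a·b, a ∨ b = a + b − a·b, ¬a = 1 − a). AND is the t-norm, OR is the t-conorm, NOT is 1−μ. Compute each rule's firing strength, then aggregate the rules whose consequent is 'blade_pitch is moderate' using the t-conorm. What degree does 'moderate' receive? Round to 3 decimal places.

0.939

R1: mid=0.87, ¬slow=1−0.97=0.03; AND[a·b] → w = 0.0261
R2: nominal=0.93 → w = 0.9300
R3: low=0.24, nominal=0.93; AND[a·b] → w = 0.2232
R4: slow=0.97, ¬mid=1−0.87=0.13; AND[a·b] → w = 0.1261
Rules with consequent 'moderate': {R2, R4} → strengths 0.9300, 0.1261
Aggregate via t-conorm [a + b − a·b]: 0.9388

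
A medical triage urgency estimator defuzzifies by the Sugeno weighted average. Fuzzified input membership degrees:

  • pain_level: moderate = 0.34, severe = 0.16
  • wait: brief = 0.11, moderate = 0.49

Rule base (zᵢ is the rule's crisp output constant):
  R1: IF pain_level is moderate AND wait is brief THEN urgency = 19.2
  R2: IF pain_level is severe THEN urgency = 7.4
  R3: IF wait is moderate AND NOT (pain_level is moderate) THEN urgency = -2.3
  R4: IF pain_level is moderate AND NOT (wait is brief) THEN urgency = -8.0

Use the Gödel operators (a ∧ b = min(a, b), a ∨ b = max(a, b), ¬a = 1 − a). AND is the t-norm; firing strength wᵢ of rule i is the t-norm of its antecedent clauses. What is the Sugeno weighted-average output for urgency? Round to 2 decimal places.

-0.50

R1 (z=19.2): moderate=0.34, brief=0.11; AND[min(a, b)] → w = 0.11
R2 (z=7.4): severe=0.16 → w = 0.16
R3 (z=-2.3): moderate=0.49, ¬moderate=1−0.34=0.66; AND[min(a, b)] → w = 0.49
R4 (z=-8.0): moderate=0.34, ¬brief=1−0.11=0.89; AND[min(a, b)] → w = 0.34
Weighted average = (0.11·19.2 + 0.16·7.4 + 0.49·-2.3 + 0.34·-8.0) / (0.11 + 0.16 + 0.49 + 0.34)
  = -0.5510 / 1.1000 = -0.50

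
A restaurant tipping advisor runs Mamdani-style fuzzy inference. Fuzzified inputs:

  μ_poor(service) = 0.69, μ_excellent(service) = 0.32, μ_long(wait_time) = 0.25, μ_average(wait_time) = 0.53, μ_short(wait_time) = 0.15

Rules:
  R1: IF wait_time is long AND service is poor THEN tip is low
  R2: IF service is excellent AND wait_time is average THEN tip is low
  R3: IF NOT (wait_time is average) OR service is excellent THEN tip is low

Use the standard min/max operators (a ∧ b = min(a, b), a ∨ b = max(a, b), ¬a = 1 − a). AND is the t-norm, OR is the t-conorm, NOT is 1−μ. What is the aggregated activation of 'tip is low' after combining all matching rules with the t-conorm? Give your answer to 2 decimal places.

R1: long=0.25, poor=0.69; AND[min(a, b)] → w = 0.25
R2: excellent=0.32, average=0.53; AND[min(a, b)] → w = 0.32
R3: ¬average=1−0.53=0.47, excellent=0.32; OR[max(a, b)] → w = 0.47
Rules with consequent 'low': {R1, R2, R3} → strengths 0.25, 0.32, 0.47
Aggregate via t-conorm [max(a, b)]: 0.47

0.47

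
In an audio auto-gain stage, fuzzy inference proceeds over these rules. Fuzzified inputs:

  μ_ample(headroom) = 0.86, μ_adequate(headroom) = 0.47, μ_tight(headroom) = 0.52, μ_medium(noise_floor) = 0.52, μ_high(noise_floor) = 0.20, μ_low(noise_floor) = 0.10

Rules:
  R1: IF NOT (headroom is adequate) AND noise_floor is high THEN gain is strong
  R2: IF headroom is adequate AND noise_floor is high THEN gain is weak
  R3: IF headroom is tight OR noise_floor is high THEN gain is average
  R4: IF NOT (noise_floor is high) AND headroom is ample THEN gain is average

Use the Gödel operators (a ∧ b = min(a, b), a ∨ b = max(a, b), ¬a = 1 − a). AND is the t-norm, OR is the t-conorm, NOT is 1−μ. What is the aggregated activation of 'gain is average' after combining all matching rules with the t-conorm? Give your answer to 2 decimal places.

R1: ¬adequate=1−0.47=0.53, high=0.20; AND[min(a, b)] → w = 0.20
R2: adequate=0.47, high=0.20; AND[min(a, b)] → w = 0.20
R3: tight=0.52, high=0.20; OR[max(a, b)] → w = 0.52
R4: ¬high=1−0.20=0.80, ample=0.86; AND[min(a, b)] → w = 0.80
Rules with consequent 'average': {R3, R4} → strengths 0.52, 0.80
Aggregate via t-conorm [max(a, b)]: 0.80

0.80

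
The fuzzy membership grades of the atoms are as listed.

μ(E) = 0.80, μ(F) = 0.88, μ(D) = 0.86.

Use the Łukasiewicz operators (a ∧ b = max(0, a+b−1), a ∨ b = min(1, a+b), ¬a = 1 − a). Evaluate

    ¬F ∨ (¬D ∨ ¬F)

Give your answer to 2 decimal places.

0.38

¬F = 1 − 0.88 = 0.12
¬D = 1 − 0.86 = 0.14
¬F = 1 − 0.88 = 0.12
¬D ∨ ¬F = min(1, a+b) on (0.14, 0.12) = 0.26
¬F ∨ (¬D ∨ ¬F) = min(1, a+b) on (0.12, 0.26) = 0.38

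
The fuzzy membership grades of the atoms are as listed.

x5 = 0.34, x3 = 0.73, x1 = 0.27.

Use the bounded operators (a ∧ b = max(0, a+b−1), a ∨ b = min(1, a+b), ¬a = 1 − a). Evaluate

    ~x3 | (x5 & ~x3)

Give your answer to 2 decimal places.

~x3 = 1 − 0.73 = 0.27
~x3 = 1 − 0.73 = 0.27
x5 & ~x3 = max(0, a+b−1) on (0.34, 0.27) = 0.00
~x3 | (x5 & ~x3) = min(1, a+b) on (0.27, 0.00) = 0.27

0.27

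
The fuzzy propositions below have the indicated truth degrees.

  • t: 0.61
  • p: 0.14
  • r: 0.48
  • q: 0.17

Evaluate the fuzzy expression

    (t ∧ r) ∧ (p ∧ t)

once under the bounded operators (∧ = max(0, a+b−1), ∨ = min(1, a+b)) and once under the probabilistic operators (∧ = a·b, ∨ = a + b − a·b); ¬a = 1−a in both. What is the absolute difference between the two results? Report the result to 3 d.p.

0.025

Under bounded:
  t ∧ r = max(0, a+b−1) on (0.61, 0.48) = 0.09
  p ∧ t = max(0, a+b−1) on (0.14, 0.61) = 0.00
  (t ∧ r) ∧ (p ∧ t) = max(0, a+b−1) on (0.09, 0.00) = 0.00
  → value = 0.0000
Under probabilistic:
  t ∧ r = a·b on (0.6100, 0.4800) = 0.2928
  p ∧ t = a·b on (0.1400, 0.6100) = 0.0854
  (t ∧ r) ∧ (p ∧ t) = a·b on (0.2928, 0.0854) = 0.0250
  → value = 0.0250
|0.0000 − 0.0250| = 0.025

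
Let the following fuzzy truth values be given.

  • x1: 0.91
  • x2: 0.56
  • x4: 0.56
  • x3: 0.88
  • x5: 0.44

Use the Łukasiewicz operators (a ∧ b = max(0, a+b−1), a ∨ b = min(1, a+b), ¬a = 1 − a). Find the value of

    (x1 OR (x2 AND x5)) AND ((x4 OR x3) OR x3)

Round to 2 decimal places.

x2 AND x5 = max(0, a+b−1) on (0.56, 0.44) = 0.00
x1 OR (x2 AND x5) = min(1, a+b) on (0.91, 0.00) = 0.91
x4 OR x3 = min(1, a+b) on (0.56, 0.88) = 1.00
(x4 OR x3) OR x3 = min(1, a+b) on (1.00, 0.88) = 1.00
(x1 OR (x2 AND x5)) AND ((x4 OR x3) OR x3) = max(0, a+b−1) on (0.91, 1.00) = 0.91

0.91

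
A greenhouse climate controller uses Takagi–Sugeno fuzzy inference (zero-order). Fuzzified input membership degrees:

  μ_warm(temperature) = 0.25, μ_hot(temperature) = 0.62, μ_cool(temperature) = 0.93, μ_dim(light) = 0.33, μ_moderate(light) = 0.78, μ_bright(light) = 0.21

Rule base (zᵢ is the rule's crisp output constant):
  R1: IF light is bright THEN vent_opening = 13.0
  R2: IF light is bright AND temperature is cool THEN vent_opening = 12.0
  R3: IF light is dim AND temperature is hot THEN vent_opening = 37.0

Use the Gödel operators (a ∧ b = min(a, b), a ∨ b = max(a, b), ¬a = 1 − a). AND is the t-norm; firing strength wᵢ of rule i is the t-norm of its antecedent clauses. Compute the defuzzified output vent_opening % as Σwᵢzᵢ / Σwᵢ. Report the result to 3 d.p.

R1 (z=13.0): bright=0.21 → w = 0.21
R2 (z=12.0): bright=0.21, cool=0.93; AND[min(a, b)] → w = 0.21
R3 (z=37.0): dim=0.33, hot=0.62; AND[min(a, b)] → w = 0.33
Weighted average = (0.21·13.0 + 0.21·12.0 + 0.33·37.0) / (0.21 + 0.21 + 0.33)
  = 17.4600 / 0.7500 = 23.280

23.280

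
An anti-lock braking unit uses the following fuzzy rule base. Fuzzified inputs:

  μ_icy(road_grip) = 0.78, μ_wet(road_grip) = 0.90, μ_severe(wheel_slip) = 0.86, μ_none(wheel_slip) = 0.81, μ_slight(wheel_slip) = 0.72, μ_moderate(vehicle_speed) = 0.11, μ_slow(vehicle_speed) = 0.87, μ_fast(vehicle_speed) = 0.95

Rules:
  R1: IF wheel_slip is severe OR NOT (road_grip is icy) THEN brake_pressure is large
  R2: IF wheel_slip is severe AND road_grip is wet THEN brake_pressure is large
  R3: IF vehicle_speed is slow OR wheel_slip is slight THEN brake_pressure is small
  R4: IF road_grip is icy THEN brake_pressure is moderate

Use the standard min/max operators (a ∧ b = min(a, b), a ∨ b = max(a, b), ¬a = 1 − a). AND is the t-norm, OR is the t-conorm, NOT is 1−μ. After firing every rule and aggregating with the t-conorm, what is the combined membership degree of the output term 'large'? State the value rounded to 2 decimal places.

R1: severe=0.86, ¬icy=1−0.78=0.22; OR[max(a, b)] → w = 0.86
R2: severe=0.86, wet=0.90; AND[min(a, b)] → w = 0.86
R3: slow=0.87, slight=0.72; OR[max(a, b)] → w = 0.87
R4: icy=0.78 → w = 0.78
Rules with consequent 'large': {R1, R2} → strengths 0.86, 0.86
Aggregate via t-conorm [max(a, b)]: 0.86

0.86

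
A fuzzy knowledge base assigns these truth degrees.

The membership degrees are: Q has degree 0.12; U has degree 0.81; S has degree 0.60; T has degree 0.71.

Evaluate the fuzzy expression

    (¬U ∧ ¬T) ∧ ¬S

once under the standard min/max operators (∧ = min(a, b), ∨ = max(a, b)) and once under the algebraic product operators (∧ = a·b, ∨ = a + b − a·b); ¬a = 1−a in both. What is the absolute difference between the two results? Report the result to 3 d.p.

0.168

Under standard min/max:
  ¬U = 1 − 0.81 = 0.19
  ¬T = 1 − 0.71 = 0.29
  ¬U ∧ ¬T = min(a, b) on (0.19, 0.29) = 0.19
  ¬S = 1 − 0.60 = 0.40
  (¬U ∧ ¬T) ∧ ¬S = min(a, b) on (0.19, 0.40) = 0.19
  → value = 0.1900
Under algebraic product:
  ¬U = 1 − 0.8100 = 0.1900
  ¬T = 1 − 0.7100 = 0.2900
  ¬U ∧ ¬T = a·b on (0.1900, 0.2900) = 0.0551
  ¬S = 1 − 0.6000 = 0.4000
  (¬U ∧ ¬T) ∧ ¬S = a·b on (0.0551, 0.4000) = 0.0220
  → value = 0.0220
|0.1900 − 0.0220| = 0.168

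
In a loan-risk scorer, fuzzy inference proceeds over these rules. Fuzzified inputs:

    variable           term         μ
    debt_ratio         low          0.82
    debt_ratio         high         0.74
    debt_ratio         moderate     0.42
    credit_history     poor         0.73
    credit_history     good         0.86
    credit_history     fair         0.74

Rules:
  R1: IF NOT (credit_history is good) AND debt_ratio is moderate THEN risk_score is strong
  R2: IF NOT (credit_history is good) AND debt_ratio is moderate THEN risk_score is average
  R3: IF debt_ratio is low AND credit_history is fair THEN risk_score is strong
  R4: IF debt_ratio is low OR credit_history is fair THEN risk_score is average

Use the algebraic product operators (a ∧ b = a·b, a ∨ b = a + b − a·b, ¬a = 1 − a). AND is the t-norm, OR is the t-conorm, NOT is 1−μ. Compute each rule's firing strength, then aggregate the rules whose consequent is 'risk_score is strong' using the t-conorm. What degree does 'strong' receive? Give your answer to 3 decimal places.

0.630

R1: ¬good=1−0.86=0.14, moderate=0.42; AND[a·b] → w = 0.0588
R2: ¬good=1−0.86=0.14, moderate=0.42; AND[a·b] → w = 0.0588
R3: low=0.82, fair=0.74; AND[a·b] → w = 0.6068
R4: low=0.82, fair=0.74; OR[a + b − a·b] → w = 0.9532
Rules with consequent 'strong': {R1, R3} → strengths 0.0588, 0.6068
Aggregate via t-conorm [a + b − a·b]: 0.6299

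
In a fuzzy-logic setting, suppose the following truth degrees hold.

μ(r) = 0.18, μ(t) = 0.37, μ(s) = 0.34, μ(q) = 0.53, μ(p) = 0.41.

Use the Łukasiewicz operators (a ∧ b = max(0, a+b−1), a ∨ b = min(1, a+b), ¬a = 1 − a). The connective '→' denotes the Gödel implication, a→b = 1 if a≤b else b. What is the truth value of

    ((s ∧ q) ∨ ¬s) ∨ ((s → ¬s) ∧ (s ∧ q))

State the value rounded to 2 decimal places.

s ∧ q = max(0, a+b−1) on (0.34, 0.53) = 0.00
¬s = 1 − 0.34 = 0.66
(s ∧ q) ∨ ¬s = min(1, a+b) on (0.00, 0.66) = 0.66
¬s = 1 − 0.34 = 0.66
s → ¬s  [Gödel: 1 if a≤b else b] with a=0.34, b=0.66 → 1.00
s ∧ q = max(0, a+b−1) on (0.34, 0.53) = 0.00
(s → ¬s) ∧ (s ∧ q) = max(0, a+b−1) on (1.00, 0.00) = 0.00
((s ∧ q) ∨ ¬s) ∨ ((s → ¬s) ∧ (s ∧ q)) = min(1, a+b) on (0.66, 0.00) = 0.66

0.66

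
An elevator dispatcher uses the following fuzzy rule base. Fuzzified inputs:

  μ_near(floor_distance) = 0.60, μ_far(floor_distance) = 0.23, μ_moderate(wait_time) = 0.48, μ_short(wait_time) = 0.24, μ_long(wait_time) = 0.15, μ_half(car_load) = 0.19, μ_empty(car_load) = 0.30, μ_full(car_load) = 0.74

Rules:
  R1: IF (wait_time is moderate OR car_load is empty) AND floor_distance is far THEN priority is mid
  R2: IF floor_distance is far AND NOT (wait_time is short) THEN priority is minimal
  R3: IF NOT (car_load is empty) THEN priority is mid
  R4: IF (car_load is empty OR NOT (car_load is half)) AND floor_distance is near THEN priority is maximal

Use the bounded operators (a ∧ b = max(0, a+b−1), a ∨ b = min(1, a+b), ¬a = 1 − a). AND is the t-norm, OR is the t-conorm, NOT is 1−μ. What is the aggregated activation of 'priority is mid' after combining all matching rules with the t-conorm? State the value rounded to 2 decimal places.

R1: (moderate=0.48 OR empty=0.30) = 0.78; AND[max(0, a+b−1)] with far=0.23 → w = 0.01
R2: far=0.23, ¬short=1−0.24=0.76; AND[max(0, a+b−1)] → w = 0.00
R3: ¬empty=1−0.30=0.70 → w = 0.70
R4: (empty=0.30 OR ¬half=1−0.19=0.81) = 1.00; AND[max(0, a+b−1)] with near=0.60 → w = 0.60
Rules with consequent 'mid': {R1, R3} → strengths 0.01, 0.70
Aggregate via t-conorm [min(1, a+b)]: 0.71

0.71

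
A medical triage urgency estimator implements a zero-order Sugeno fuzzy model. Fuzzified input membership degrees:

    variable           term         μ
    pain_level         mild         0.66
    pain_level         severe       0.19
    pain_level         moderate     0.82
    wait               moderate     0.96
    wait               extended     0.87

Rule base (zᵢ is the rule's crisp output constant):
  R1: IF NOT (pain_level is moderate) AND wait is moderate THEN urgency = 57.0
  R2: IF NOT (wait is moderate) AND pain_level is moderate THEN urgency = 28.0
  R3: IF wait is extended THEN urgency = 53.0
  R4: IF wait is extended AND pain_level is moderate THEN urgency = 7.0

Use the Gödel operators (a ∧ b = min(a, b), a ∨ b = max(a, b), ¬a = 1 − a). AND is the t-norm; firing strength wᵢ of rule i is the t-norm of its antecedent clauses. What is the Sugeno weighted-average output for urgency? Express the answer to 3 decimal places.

R1 (z=57.0): ¬moderate=1−0.82=0.18, moderate=0.96; AND[min(a, b)] → w = 0.18
R2 (z=28.0): ¬moderate=1−0.96=0.04, moderate=0.82; AND[min(a, b)] → w = 0.04
R3 (z=53.0): extended=0.87 → w = 0.87
R4 (z=7.0): extended=0.87, moderate=0.82; AND[min(a, b)] → w = 0.82
Weighted average = (0.18·57.0 + 0.04·28.0 + 0.87·53.0 + 0.82·7.0) / (0.18 + 0.04 + 0.87 + 0.82)
  = 63.2300 / 1.9100 = 33.105

33.105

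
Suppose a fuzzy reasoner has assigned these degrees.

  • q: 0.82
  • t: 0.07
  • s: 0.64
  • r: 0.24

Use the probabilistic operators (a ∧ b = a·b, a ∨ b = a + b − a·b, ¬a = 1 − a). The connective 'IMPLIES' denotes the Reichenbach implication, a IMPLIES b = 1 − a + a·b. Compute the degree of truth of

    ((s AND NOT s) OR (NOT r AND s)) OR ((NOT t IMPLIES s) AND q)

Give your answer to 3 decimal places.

0.820

NOT s = 1 − 0.6400 = 0.3600
s AND NOT s = a·b on (0.6400, 0.3600) = 0.2304
NOT r = 1 − 0.2400 = 0.7600
NOT r AND s = a·b on (0.7600, 0.6400) = 0.4864
(s AND NOT s) OR (NOT r AND s) = a + b − a·b on (0.2304, 0.4864) = 0.6047
NOT t = 1 − 0.0700 = 0.9300
NOT t IMPLIES s  [Reichenbach: 1 − a + a·b] with a=0.9300, b=0.6400 → 0.6652
(NOT t IMPLIES s) AND q = a·b on (0.6652, 0.8200) = 0.5455
((s AND NOT s) OR (NOT r AND s)) OR ((NOT t IMPLIES s) AND q) = a + b − a·b on (0.6047, 0.5455) = 0.8203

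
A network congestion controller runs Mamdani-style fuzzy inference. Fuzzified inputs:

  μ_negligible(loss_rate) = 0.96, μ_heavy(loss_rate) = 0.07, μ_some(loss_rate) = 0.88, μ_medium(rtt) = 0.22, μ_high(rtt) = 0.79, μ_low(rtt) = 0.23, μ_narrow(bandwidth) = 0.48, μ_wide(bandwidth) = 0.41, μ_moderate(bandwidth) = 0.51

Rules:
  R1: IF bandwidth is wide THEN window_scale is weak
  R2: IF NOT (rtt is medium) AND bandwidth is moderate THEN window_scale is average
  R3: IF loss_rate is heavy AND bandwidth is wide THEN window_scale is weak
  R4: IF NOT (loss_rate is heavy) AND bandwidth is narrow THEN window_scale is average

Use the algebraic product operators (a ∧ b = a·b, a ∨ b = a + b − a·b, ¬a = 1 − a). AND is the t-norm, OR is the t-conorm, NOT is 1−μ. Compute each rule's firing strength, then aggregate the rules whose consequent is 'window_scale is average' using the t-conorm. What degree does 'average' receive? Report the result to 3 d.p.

0.667

R1: wide=0.41 → w = 0.4100
R2: ¬medium=1−0.22=0.78, moderate=0.51; AND[a·b] → w = 0.3978
R3: heavy=0.07, wide=0.41; AND[a·b] → w = 0.0287
R4: ¬heavy=1−0.07=0.93, narrow=0.48; AND[a·b] → w = 0.4464
Rules with consequent 'average': {R2, R4} → strengths 0.3978, 0.4464
Aggregate via t-conorm [a + b − a·b]: 0.6666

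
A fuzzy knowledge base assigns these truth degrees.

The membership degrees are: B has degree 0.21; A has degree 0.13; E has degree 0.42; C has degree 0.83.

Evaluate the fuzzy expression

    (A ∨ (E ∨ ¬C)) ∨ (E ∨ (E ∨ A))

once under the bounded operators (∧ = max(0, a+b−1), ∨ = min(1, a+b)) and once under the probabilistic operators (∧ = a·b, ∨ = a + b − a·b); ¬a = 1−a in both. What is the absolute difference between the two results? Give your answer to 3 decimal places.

Under bounded:
  ¬C = 1 − 0.83 = 0.17
  E ∨ ¬C = min(1, a+b) on (0.42, 0.17) = 0.59
  A ∨ (E ∨ ¬C) = min(1, a+b) on (0.13, 0.59) = 0.72
  E ∨ A = min(1, a+b) on (0.42, 0.13) = 0.55
  E ∨ (E ∨ A) = min(1, a+b) on (0.42, 0.55) = 0.97
  (A ∨ (E ∨ ¬C)) ∨ (E ∨ (E ∨ A)) = min(1, a+b) on (0.72, 0.97) = 1.00
  → value = 1.0000
Under probabilistic:
  ¬C = 1 − 0.8300 = 0.1700
  E ∨ ¬C = a + b − a·b on (0.4200, 0.1700) = 0.5186
  A ∨ (E ∨ ¬C) = a + b − a·b on (0.1300, 0.5186) = 0.5812
  E ∨ A = a + b − a·b on (0.4200, 0.1300) = 0.4954
  E ∨ (E ∨ A) = a + b − a·b on (0.4200, 0.4954) = 0.7073
  (A ∨ (E ∨ ¬C)) ∨ (E ∨ (E ∨ A)) = a + b − a·b on (0.5812, 0.7073) = 0.8774
  → value = 0.8774
|1.0000 − 0.8774| = 0.123

0.123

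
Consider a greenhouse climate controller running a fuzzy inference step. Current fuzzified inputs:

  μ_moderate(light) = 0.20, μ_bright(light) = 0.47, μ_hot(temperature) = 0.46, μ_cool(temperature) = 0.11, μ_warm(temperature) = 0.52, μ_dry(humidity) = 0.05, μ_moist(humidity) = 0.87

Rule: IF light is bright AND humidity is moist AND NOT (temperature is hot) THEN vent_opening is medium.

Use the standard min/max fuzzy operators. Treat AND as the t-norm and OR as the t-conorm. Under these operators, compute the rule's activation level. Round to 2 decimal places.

0.47

firing strength: bright=0.47, moist=0.87, ¬hot=1−0.46=0.54; AND[min(a, b)] → w = 0.47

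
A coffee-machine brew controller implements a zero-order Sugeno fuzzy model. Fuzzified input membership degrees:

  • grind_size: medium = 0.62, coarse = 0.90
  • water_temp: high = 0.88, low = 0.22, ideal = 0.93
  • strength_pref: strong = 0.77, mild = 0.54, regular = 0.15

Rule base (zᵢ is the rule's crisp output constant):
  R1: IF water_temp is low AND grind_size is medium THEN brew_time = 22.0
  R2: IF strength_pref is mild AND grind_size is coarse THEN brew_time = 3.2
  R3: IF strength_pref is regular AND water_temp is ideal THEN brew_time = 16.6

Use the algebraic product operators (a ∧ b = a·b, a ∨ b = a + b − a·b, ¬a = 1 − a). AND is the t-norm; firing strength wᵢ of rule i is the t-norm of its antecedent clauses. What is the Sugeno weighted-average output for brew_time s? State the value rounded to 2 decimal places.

9.02

R1 (z=22.0): low=0.22, medium=0.62; AND[a·b] → w = 0.1364
R2 (z=3.2): mild=0.54, coarse=0.90; AND[a·b] → w = 0.4860
R3 (z=16.6): regular=0.15, ideal=0.93; AND[a·b] → w = 0.1395
Weighted average = (0.1364·22.0 + 0.4860·3.2 + 0.1395·16.6) / (0.1364 + 0.4860 + 0.1395)
  = 6.8717 / 0.7619 = 9.02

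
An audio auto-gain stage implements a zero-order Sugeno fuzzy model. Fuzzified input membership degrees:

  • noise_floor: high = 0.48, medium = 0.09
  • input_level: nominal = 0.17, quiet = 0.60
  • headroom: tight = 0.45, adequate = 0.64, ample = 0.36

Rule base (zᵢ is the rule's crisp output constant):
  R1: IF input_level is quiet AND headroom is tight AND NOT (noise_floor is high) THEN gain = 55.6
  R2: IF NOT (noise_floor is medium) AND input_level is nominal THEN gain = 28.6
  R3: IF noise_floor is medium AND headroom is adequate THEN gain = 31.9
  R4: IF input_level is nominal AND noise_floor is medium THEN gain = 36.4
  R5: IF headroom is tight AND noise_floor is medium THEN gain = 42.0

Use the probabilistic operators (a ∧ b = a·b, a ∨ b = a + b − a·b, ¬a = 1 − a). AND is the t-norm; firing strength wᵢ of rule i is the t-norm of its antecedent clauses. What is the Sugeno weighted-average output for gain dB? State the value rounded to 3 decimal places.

R1 (z=55.6): quiet=0.60, tight=0.45, ¬high=1−0.48=0.52; AND[a·b] → w = 0.1404
R2 (z=28.6): ¬medium=1−0.09=0.91, nominal=0.17; AND[a·b] → w = 0.1547
R3 (z=31.9): medium=0.09, adequate=0.64; AND[a·b] → w = 0.0576
R4 (z=36.4): nominal=0.17, medium=0.09; AND[a·b] → w = 0.0153
R5 (z=42.0): tight=0.45, medium=0.09; AND[a·b] → w = 0.0405
Weighted average = (0.1404·55.6 + 0.1547·28.6 + 0.0576·31.9 + 0.0153·36.4 + 0.0405·42.0) / (0.1404 + 0.1547 + 0.0576 + 0.0153 + 0.0405)
  = 16.3260 / 0.4085 = 39.966

39.966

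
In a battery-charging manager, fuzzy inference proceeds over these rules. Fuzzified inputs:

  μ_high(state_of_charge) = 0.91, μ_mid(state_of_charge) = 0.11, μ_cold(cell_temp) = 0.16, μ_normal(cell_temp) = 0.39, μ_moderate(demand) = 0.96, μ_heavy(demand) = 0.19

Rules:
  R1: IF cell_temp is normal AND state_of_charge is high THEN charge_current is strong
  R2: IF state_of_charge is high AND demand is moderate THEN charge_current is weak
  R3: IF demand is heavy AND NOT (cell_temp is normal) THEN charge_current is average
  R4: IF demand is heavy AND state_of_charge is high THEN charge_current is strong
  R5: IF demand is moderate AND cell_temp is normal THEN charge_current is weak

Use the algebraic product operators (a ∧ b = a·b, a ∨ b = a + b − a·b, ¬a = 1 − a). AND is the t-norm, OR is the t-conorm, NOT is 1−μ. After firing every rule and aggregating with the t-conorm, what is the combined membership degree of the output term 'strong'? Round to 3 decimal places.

R1: normal=0.39, high=0.91; AND[a·b] → w = 0.3549
R2: high=0.91, moderate=0.96; AND[a·b] → w = 0.8736
R3: heavy=0.19, ¬normal=1−0.39=0.61; AND[a·b] → w = 0.1159
R4: heavy=0.19, high=0.91; AND[a·b] → w = 0.1729
R5: moderate=0.96, normal=0.39; AND[a·b] → w = 0.3744
Rules with consequent 'strong': {R1, R4} → strengths 0.3549, 0.1729
Aggregate via t-conorm [a + b − a·b]: 0.4664

0.466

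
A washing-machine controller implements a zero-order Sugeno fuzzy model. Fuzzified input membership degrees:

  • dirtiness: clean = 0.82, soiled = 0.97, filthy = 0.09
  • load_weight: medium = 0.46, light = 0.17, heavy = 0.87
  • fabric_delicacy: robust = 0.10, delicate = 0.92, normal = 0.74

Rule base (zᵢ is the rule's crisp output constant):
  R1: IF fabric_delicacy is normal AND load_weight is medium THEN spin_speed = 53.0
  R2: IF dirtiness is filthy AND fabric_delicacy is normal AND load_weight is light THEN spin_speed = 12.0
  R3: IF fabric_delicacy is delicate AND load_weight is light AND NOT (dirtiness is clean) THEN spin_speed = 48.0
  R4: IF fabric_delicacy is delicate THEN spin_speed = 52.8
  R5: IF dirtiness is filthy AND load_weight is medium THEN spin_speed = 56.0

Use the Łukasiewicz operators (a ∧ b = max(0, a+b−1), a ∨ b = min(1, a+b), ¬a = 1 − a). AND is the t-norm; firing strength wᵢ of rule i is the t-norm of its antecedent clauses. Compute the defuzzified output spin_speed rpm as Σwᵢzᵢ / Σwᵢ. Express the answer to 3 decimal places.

R1 (z=53.0): normal=0.74, medium=0.46; AND[max(0, a+b−1)] → w = 0.20
R2 (z=12.0): filthy=0.09, normal=0.74, light=0.17; AND[max(0, a+b−1)] → w = 0.00
R3 (z=48.0): delicate=0.92, light=0.17, ¬clean=1−0.82=0.18; AND[max(0, a+b−1)] → w = 0.00
R4 (z=52.8): delicate=0.92 → w = 0.92
R5 (z=56.0): filthy=0.09, medium=0.46; AND[max(0, a+b−1)] → w = 0.00
Weighted average = (0.20·53.0 + 0.00·12.0 + 0.00·48.0 + 0.92·52.8 + 0.00·56.0) / (0.20 + 0.00 + 0.00 + 0.92 + 0.00)
  = 59.1760 / 1.1200 = 52.836

52.836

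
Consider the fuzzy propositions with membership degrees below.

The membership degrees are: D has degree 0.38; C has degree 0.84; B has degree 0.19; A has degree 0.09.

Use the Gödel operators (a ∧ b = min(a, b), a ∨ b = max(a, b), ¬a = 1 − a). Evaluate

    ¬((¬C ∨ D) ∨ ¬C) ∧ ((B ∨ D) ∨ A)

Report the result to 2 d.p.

0.38

¬C = 1 − 0.84 = 0.16
¬C ∨ D = max(a, b) on (0.16, 0.38) = 0.38
¬C = 1 − 0.84 = 0.16
(¬C ∨ D) ∨ ¬C = max(a, b) on (0.38, 0.16) = 0.38
¬((¬C ∨ D) ∨ ¬C) = 1 − 0.38 = 0.62
B ∨ D = max(a, b) on (0.19, 0.38) = 0.38
(B ∨ D) ∨ A = max(a, b) on (0.38, 0.09) = 0.38
¬((¬C ∨ D) ∨ ¬C) ∧ ((B ∨ D) ∨ A) = min(a, b) on (0.62, 0.38) = 0.38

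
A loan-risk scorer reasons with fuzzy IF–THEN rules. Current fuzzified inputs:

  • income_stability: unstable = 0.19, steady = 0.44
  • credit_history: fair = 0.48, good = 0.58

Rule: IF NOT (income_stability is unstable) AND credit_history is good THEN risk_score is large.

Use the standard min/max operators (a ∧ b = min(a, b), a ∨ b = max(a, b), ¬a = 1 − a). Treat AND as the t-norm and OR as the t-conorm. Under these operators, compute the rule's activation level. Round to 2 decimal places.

0.58

firing strength: ¬unstable=1−0.19=0.81, good=0.58; AND[min(a, b)] → w = 0.58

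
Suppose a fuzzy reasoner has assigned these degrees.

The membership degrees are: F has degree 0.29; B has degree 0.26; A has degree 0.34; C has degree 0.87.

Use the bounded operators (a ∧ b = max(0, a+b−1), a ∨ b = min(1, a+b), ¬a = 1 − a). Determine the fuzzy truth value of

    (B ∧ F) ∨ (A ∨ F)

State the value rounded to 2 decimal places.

B ∧ F = max(0, a+b−1) on (0.26, 0.29) = 0.00
A ∨ F = min(1, a+b) on (0.34, 0.29) = 0.63
(B ∧ F) ∨ (A ∨ F) = min(1, a+b) on (0.00, 0.63) = 0.63

0.63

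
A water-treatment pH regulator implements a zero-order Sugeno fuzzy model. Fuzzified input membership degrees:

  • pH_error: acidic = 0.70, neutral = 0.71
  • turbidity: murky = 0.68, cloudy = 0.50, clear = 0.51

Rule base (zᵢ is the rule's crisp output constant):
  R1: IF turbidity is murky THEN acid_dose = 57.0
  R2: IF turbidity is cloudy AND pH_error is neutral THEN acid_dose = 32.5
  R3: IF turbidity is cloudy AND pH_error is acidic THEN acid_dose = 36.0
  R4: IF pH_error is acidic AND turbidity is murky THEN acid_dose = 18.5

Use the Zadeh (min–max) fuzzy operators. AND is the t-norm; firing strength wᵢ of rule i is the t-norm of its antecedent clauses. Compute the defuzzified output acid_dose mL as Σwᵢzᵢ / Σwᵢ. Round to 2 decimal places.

36.27

R1 (z=57.0): murky=0.68 → w = 0.68
R2 (z=32.5): cloudy=0.50, neutral=0.71; AND[min(a, b)] → w = 0.50
R3 (z=36.0): cloudy=0.50, acidic=0.70; AND[min(a, b)] → w = 0.50
R4 (z=18.5): acidic=0.70, murky=0.68; AND[min(a, b)] → w = 0.68
Weighted average = (0.68·57.0 + 0.50·32.5 + 0.50·36.0 + 0.68·18.5) / (0.68 + 0.50 + 0.50 + 0.68)
  = 85.5900 / 2.3600 = 36.27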